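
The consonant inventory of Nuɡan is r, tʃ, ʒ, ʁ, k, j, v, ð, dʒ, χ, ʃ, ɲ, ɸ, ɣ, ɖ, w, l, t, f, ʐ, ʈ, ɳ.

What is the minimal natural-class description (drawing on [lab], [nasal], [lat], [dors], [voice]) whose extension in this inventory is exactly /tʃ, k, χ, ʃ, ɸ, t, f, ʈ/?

The target set is precisely the extension of [−voice] in this inventory.

[−voice]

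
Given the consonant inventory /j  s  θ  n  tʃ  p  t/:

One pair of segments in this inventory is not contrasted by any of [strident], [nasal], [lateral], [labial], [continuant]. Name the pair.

j, θ

On the given features, /j/ and /θ/ have an identical profile: [−strident], [−nasal], [−lateral], [−labial], [+continuant]. No other two segments in the inventory coincide on all 5 features. (They do differ in [sonorant], [voice] and [dorsal], which are not among the given features.)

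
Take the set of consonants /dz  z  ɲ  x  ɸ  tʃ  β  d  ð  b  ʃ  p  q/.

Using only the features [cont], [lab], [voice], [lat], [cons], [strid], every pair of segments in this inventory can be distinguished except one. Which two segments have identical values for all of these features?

On the given features, /ɲ/ and /d/ have an identical profile: [−continuant], [−labial], [+voice], [−lateral], [+consonantal], [−strident]. No other two segments in the inventory coincide on all 6 features. (They do differ in [sonorant], [nasal] and [dorsal], which are not among the given features.)

ɲ, d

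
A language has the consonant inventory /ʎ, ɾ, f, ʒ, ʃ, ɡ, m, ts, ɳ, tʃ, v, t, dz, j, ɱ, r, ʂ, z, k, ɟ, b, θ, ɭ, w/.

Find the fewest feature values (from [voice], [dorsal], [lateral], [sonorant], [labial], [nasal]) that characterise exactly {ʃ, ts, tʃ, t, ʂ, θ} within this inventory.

The class [-voice], [-labial], [-dorsal] has exactly /ʃ, ts, tʃ, t, ʂ, θ/ as its extension in this inventory. No smaller conjunction from the listed features achieves this: [-labial, -dorsal] alone would also admit /ɾ, ʒ, ɳ, dz, …/; [-voice, -dorsal] alone would also admit /f/; [-voice, -labial] alone would also admit /k/; and checking the remaining two-feature bundles turns up none with this extension.

[-voice, -labial, -dorsal]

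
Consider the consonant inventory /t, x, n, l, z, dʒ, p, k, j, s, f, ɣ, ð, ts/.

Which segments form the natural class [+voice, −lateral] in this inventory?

n, z, dʒ, j, ɣ, ð

First, the [+voice] segments are /n, l, z, dʒ, j, ɣ, ð/.
Within that set, [−lateral] leaves /n, z, dʒ, j, ɣ, ð/.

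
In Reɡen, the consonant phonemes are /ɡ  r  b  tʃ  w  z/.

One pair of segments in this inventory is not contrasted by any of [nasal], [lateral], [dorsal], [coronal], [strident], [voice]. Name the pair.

On the given features, /w/ and /ɡ/ have an identical profile: [-nasal], [-lateral], [+dorsal], [-coronal], [-strident], [+voice]. No other two segments in the inventory coincide on all 6 features. (They do differ in [sonorant], [continuant], [labial] and [round], which are not among the given features.)

w, ɡ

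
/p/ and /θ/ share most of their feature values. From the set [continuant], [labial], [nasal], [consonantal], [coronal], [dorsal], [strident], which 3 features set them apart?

The two segments share [−nasal], [+consonantal], [−dorsal], [−strident]. The only features from the list on which they differ: /p/ is [−continuant] while /θ/ is [+continuant]; /p/ is [+labial] while /θ/ is [−labial]; /p/ is [−coronal] while /θ/ is [+coronal].

[continuant], [labial], [coronal]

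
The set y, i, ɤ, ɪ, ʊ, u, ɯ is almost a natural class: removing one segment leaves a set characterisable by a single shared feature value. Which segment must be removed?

ɤ

/u, ɯ, ʊ, i, y, ɪ/ are all [+high], but /ɤ/ (mid back unrounded tense vowel) is [-high]. No other single segment can be removed to leave a set sharing one feature value that the removed segment lacks, so /ɤ/ is the odd one out.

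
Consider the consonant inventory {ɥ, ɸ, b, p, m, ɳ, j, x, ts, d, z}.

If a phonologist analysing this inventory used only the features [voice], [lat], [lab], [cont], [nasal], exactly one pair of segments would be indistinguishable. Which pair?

j, z

On the given features, /j/ and /z/ have an identical profile: [+voice], [−lateral], [−labial], [+continuant], [−nasal]. No other two segments in the inventory coincide on all 5 features. (They do differ in [sonorant], [strident] and [dorsal], which are not among the given features.)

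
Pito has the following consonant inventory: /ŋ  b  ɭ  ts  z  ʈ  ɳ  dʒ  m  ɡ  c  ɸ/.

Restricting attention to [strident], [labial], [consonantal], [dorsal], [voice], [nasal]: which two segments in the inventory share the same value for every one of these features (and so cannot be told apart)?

/dʒ/ (voiced postalveolar affricate) and /z/ (voiced alveolar fricative) are both [+strident], [-labial], [+consonantal], [-dorsal], [+voice], [-nasal], so none of the listed features separates them. (They do differ in [continuant], [anterior] and [distributed], which are not among the given features.) Every other pair in the inventory differs on at least one listed feature.

dʒ, z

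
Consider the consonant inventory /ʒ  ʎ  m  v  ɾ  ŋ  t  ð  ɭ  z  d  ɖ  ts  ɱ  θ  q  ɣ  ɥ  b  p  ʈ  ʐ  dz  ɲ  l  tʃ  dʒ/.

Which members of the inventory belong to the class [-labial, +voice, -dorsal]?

The [-labial] segments are /ʒ, ʎ, ɾ, ŋ, t, ð, ɭ, z, d, ɖ, ts, θ, q, ɣ, ʈ, ʐ, dz, ɲ, l, tʃ, dʒ/.
Of those, [+voice] gives /ʒ, ʎ, ɾ, ŋ, ð, ɭ, z, d, ɖ, ɣ, ʐ, dz, ɲ, l, dʒ/.
Within that set, [-dorsal] leaves /ʒ, ɾ, ð, ɭ, z, d, ɖ, ʐ, dz, l, dʒ/.

ʒ, ɾ, ð, ɭ, z, d, ɖ, ʐ, dz, l, dʒ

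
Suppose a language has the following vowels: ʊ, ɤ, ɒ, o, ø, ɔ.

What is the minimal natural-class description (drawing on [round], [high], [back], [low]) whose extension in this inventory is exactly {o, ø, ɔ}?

/o, ø, ɔ/ are all [−high], [−low], [+round], and no other segment in the inventory matches all three values. Dropping any one of them over-generates: [−low, +round] alone would also admit /ʊ/; [−high, +round] alone would also admit /ɒ/; [−high, −low] alone would also admit /ɤ/. No other combination of two listed features picks out exactly this set either, so fewer than three features will not do.

[−high, −low, +round]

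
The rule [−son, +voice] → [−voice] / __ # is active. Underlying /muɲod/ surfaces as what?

/d/ satisfies [−son, +voice] and sits in __ #. The [−voice] counterpart of the voiced alveolar stop is /t/. Other segments in /muɲod/ either fail the structural description or are not in the environment, so the surface form is [muɲot].

[muɲot]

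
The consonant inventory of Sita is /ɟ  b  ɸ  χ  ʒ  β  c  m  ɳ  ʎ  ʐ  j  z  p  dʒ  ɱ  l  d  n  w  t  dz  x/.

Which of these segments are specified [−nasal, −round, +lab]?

The [−nasal] segments are /ɟ, b, ɸ, χ, ʒ, β, c, ʎ, ʐ, j, z, p, dʒ, l, d, w, t, dz, x/.
Among these, [−round] gives /ɟ, b, ɸ, χ, ʒ, β, c, ʎ, ʐ, j, z, p, dʒ, l, d, t, dz, x/.
Within that set, [+labial] leaves /b, ɸ, β, p/.

b, ɸ, β, p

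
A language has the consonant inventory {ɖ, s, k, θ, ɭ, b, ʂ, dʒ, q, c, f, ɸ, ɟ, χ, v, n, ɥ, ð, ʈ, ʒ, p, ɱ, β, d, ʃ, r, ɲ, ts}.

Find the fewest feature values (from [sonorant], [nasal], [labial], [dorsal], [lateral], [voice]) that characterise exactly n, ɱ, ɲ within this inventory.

[+nasal]

Every target segment is [+nasal] and no other inventory member is, so one feature is enough.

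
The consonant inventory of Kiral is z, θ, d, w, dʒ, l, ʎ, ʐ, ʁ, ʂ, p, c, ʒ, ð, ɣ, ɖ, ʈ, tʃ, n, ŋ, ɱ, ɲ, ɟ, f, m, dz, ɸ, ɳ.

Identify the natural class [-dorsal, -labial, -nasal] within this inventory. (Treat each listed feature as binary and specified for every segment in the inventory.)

Among the inventory, the [-dorsal] segments are /z, θ, d, dʒ, l, ʐ, ʂ, p, ʒ, ð, ɖ, ʈ, tʃ, n, ɱ, f, m, dz, ɸ, ɳ/.
Among these, [-labial] gives /z, θ, d, dʒ, l, ʐ, ʂ, ʒ, ð, ɖ, ʈ, tʃ, n, dz, ɳ/.
Within that set, [-nasal] leaves /z, θ, d, dʒ, l, ʐ, ʂ, ʒ, ð, ɖ, ʈ, tʃ, dz/.

z, θ, d, dʒ, l, ʐ, ʂ, ʒ, ð, ɖ, ʈ, tʃ, dz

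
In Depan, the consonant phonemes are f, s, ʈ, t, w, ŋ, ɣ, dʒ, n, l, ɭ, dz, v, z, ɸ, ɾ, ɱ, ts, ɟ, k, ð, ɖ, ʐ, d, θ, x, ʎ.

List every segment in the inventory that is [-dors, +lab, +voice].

v, ɱ

Eliminate segments failing any feature: /f, ɸ/ are [-voice]; /s, ʈ, t, dʒ, n, l, ɭ, dz, z, ɾ, ts, ð, ɖ, ʐ, d, θ/ are [-labial]; /w, ŋ, ɣ, ɟ, k, x, ʎ/ are [+dorsal]. The remaining /v, ɱ/ satisfy [-dorsal], [+labial], [+voice].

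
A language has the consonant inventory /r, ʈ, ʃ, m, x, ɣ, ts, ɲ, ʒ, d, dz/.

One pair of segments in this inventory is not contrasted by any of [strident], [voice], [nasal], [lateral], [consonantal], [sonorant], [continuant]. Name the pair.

m, ɲ

Both /m/ and /ɲ/ are [−strident], [+voice], [+nasal], [−lateral], [+consonantal], [+sonorant], [−continuant]. Since the list omits [labial] and [dorsal] — which do distinguish the bilabial nasal from the palatal nasal — this pair collapses; all other pairs remain distinct.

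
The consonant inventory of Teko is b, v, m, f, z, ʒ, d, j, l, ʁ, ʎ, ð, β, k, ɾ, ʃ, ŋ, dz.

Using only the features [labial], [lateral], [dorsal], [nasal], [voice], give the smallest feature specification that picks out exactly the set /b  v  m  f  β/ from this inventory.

The target set is precisely the extension of [+labial] in this inventory.

[+labial]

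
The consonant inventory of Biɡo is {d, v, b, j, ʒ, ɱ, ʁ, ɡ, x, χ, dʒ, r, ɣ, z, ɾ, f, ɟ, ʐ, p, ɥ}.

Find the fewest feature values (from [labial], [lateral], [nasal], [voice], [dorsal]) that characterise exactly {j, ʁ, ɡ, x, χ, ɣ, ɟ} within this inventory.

[-labial, +dorsal]

The class [-labial], [+dorsal] has exactly /j, ʁ, ɡ, x, χ, ɣ, ɟ/ as its extension in this inventory. No smaller conjunction from the listed features achieves this: [+dorsal] alone would also admit /ɥ/; [-labial] alone would also admit /d, ʒ, dʒ, r, …/; and checking the remaining single features turns up none with this extension.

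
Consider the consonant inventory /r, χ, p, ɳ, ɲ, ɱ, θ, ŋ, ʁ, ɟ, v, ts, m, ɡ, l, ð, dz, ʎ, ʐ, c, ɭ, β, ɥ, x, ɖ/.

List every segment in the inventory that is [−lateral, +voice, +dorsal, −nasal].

Among the inventory, the [−lateral] segments are /r, χ, p, ɳ, ɲ, ɱ, θ, ŋ, ʁ, ɟ, v, ts, m, ɡ, ð, dz, ʐ, c, β, ɥ, x, ɖ/.
Of those, [+voice] gives /r, ɳ, ɲ, ɱ, ŋ, ʁ, ɟ, v, m, ɡ, ð, dz, ʐ, β, ɥ, ɖ/.
Within that set, [+dorsal] gives /ɲ, ŋ, ʁ, ɟ, ɡ, ɥ/.
Intersecting with [−nasal] leaves /ʁ, ɟ, ɡ, ɥ/.

ʁ, ɟ, ɡ, ɥ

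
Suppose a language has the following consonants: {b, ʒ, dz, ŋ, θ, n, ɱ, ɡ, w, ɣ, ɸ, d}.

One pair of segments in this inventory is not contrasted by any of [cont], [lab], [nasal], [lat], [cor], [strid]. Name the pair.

w, ɸ

Both /w/ and /ɸ/ are [+continuant], [+labial], [−nasal], [−lateral], [−coronal], [−strident]. Since the list omits [sonorant], [voice], [round] and [dorsal] — which do distinguish the labial-velar glide from the voiceless bilabial fricative — this pair collapses; all other pairs remain distinct.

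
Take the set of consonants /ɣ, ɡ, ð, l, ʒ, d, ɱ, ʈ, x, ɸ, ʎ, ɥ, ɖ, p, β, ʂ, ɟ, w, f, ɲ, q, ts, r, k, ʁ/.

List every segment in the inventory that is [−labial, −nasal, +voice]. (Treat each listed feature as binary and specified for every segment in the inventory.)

ɣ, ɡ, ð, l, ʒ, d, ʎ, ɖ, ɟ, r, ʁ

Checking each segment against [−labial], [−nasal], [+voice]: /ɣ/ (voiced velar fricative), /ɡ/ (voiced velar stop), /ð/ (voiced dental fricative), /l/ (alveolar lateral approximant), /ʒ/ (voiced postalveolar fricative), /d/ (voiced alveolar stop), among others, satisfy every feature; every other segment in the inventory fails at least one.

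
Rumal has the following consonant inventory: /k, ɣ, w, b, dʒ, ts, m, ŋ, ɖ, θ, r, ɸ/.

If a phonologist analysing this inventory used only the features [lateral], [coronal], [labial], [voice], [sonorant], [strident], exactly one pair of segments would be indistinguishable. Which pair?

w, m

Both /w/ and /m/ are [-lateral], [-coronal], [+labial], [+voice], [+sonorant], [-strident]. Since the list omits [nasal], [continuant], [round] and [dorsal] — which do distinguish the labial-velar glide from the bilabial nasal — this pair collapses; all other pairs remain distinct.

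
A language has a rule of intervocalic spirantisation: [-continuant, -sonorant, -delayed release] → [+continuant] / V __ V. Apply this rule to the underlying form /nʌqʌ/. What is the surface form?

Only /q/ occurs between two vowels (/ʌ/ __ /ʌ/) and matches the structural description. It is a voiceless uvular stop, so [-continuant, -sonorant, -delayed release] holds; changing it to [+continuant] with all other features held fixed yields /χ/ (voiceless uvular fricative). No other segment meets both the structural description and the environment, so the output is [nʌχʌ].

[nʌχʌ]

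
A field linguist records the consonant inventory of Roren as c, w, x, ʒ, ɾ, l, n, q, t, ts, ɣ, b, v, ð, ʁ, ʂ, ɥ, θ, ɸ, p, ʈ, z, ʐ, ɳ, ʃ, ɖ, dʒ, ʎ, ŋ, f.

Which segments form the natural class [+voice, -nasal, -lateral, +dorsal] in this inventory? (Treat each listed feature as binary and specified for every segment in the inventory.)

Eliminate segments failing any feature: /c, x, q, t, ts, ʂ, θ, ɸ, p, ʈ, ʃ, f/ are [-voice]; /ʒ, ɾ, b, v, ð, z, ʐ, ɖ, dʒ/ are [-dorsal]; /l, ʎ/ are [+lateral]; /n, ɳ, ŋ/ are [+nasal]. The remaining /w, ɣ, ʁ, ɥ/ satisfy [+voice], [-nasal], [-lateral], [+dorsal].

w, ɣ, ʁ, ɥ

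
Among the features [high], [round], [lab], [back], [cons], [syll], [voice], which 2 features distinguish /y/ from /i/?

[labial], [round]

/y/ (high front rounded tense vowel) and /i/ (high front unrounded tense vowel) agree on [+high], [−back], [−consonantal], [+syllabic], [+voice]. They differ on [labial] (/y/ [+], /i/ [−]), [round] (/y/ [+], /i/ [−]).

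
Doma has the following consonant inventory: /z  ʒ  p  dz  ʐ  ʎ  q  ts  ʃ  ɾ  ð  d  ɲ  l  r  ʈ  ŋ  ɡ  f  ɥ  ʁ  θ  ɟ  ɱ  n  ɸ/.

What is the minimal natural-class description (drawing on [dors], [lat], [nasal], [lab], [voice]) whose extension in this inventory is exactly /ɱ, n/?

Every target segment is [+nasal], [-dorsal]; each remaining inventory member fails at least one of these. Each conjunct is needed — [-dorsal] alone would also admit /z, ʒ, p, dz, …/; [+nasal] alone would also admit /ɲ, ŋ/ — and no other single listed feature has exactly this extension, so two is the minimum.

[+nasal, -dors]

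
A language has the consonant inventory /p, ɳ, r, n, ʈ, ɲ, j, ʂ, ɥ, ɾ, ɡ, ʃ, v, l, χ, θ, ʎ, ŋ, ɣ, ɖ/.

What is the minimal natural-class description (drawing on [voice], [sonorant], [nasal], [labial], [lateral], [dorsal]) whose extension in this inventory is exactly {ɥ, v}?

[+voice, +labial]

The class [+voice], [+labial] has exactly /ɥ, v/ as its extension in this inventory. No smaller conjunction from the listed features achieves this: [+labial] alone would also admit /p/; [+voice] alone would also admit /ɳ, r, n, ɲ, …/; and checking the remaining single features turns up none with this extension.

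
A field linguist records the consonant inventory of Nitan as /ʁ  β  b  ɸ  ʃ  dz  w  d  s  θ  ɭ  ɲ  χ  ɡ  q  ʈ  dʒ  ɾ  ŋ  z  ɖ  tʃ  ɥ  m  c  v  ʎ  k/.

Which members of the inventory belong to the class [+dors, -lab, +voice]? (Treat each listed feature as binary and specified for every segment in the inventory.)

ʁ, ɲ, ɡ, ŋ, ʎ

Eliminate segments failing any feature: /β, b, ɸ, ʃ, dz, d, s, θ, ɭ, ʈ, dʒ, ɾ, z, ɖ, tʃ, m, v/ are [-dorsal]; /w, ɥ/ are [+labial]; /χ, q, c, k/ are [-voice]. The remaining /ʁ, ɲ, ɡ, ŋ, ʎ/ satisfy [+dorsal], [-labial], [+voice].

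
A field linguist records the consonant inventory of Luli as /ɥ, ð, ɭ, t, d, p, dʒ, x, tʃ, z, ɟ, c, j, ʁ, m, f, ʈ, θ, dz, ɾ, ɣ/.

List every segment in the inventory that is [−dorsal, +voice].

Eliminate segments failing any feature: /ɥ, x, ɟ, c, j, ʁ, ɣ/ are [+dorsal]; /t, p, tʃ, f, ʈ, θ/ are [−voice]. The remaining /ð, ɭ, d, dʒ, z, m, dz, ɾ/ satisfy [−dorsal], [+voice].

ð, ɭ, d, dʒ, z, m, dz, ɾ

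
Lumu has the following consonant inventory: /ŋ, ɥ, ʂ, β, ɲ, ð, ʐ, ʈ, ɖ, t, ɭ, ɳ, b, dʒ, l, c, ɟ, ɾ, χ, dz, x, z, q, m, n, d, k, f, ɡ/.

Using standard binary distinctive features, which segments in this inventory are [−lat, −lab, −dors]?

Checking each segment against [−lateral], [−labial], [−dorsal]: /ʂ/ (voiceless retroflex fricative), /ð/ (voiced dental fricative), /ʐ/ (voiced retroflex fricative), /ʈ/ (voiceless retroflex stop), /ɖ/ (voiced retroflex stop), /t/ (voiceless alveolar stop), among others, satisfy every feature; every other segment in the inventory fails at least one.

ʂ, ð, ʐ, ʈ, ɖ, t, ɳ, dʒ, ɾ, dz, z, n, d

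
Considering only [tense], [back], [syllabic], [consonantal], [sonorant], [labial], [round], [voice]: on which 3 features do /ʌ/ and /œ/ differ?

/ʌ/ is the mid back unrounded lax vowel and /œ/ is the mid front rounded lax vowel. Both are [−tense], [+syllabic], [−consonantal], [+sonorant], [+voice]. /ʌ/ is [−labial] while /œ/ is [+labial]; /ʌ/ is [−round] while /œ/ is [+round]; /ʌ/ is [+back] while /œ/ is [−back], so the distinguishing features are [labial], [round], [back].

[labial], [round], [back]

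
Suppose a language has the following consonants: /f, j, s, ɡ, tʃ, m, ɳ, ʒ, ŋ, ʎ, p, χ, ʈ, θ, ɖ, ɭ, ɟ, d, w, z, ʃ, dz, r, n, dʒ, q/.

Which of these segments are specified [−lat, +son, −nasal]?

j, w, r

Eliminate segments failing any feature: /f, s, ɡ, tʃ, ʒ, p, χ, ʈ, θ, ɖ, ɟ, d, z, ʃ, dz, dʒ, q/ are [−sonorant]; /m, ɳ, ŋ, n/ are [+nasal]; /ʎ, ɭ/ are [+lateral]. The remaining /j, w, r/ satisfy [−lateral], [+sonorant], [−nasal].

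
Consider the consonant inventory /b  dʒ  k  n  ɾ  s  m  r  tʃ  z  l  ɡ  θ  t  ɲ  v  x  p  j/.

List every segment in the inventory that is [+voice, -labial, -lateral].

dʒ, n, ɾ, r, z, ɡ, ɲ, j

First, the [+voice] segments are /b, dʒ, n, ɾ, m, r, z, l, ɡ, ɲ, v, j/.
Among these, [-labial] gives /dʒ, n, ɾ, r, z, l, ɡ, ɲ, j/.
Intersecting with [-lateral] leaves /dʒ, n, ɾ, r, z, ɡ, ɲ, j/.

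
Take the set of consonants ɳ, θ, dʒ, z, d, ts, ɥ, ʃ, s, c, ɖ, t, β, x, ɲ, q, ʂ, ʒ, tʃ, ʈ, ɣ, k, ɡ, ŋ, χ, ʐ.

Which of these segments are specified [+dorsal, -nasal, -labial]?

Eliminate segments failing any feature: /ɳ, θ, dʒ, z, d, ts, ʃ, s, ɖ, t, β, ʂ, ʒ, tʃ, ʈ, ʐ/ are [-dorsal]; /ɥ/ is [+labial]; /ɲ, ŋ/ are [+nasal]. The remaining /c, x, q, ɣ, k, ɡ, χ/ satisfy [+dorsal], [-nasal], [-labial].

c, x, q, ɣ, k, ɡ, χ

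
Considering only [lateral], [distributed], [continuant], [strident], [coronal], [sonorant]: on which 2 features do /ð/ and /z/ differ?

[strident], [distributed]

/ð/ (voiced dental fricative) and /z/ (voiced alveolar fricative) agree on [-lateral], [+continuant], [+coronal], [-sonorant]. They differ on [strident] (/ð/ [-], /z/ [+]), [distributed] (/ð/ [+], /z/ [-]).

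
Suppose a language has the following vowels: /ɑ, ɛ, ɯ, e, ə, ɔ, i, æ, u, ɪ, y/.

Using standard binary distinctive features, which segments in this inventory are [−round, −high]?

First, the [−round] segments are /ɑ, ɛ, ɯ, e, ə, i, æ, ɪ/.
Among these, [−high] leaves /ɑ, ɛ, e, ə, æ/.

ɑ, ɛ, e, ə, æ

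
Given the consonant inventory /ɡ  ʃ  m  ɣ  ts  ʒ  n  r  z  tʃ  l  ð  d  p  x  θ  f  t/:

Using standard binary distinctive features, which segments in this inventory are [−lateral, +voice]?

Eliminate segments failing any feature: /ʃ, ts, tʃ, p, x, θ, f, t/ are [−voice]; /l/ is [+lateral]. The remaining /ɡ, m, ɣ, ʒ, n, r, z, ð, d/ satisfy [−lateral], [+voice].

ɡ, m, ɣ, ʒ, n, r, z, ð, d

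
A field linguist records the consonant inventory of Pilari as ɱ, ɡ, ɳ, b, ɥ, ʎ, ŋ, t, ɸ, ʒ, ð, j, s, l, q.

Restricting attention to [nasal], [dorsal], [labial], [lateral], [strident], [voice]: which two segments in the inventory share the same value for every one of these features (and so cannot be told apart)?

Both /j/ and /ɡ/ are [−nasal], [+dorsal], [−labial], [−lateral], [−strident], [+voice]. Since the list omits [sonorant], [continuant] and [back] — which do distinguish the palatal glide from the voiced velar stop — this pair collapses; all other pairs remain distinct.

j, ɡ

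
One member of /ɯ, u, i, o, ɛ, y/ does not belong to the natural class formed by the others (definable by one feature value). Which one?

[tense] groups all but one: /i, ɯ, y, o, u/ share [+tense] while /ɛ/ (mid front unrounded lax vowel) alone is [−tense]. Removing any other segment would not leave a single-feature class that excludes it.

ɛ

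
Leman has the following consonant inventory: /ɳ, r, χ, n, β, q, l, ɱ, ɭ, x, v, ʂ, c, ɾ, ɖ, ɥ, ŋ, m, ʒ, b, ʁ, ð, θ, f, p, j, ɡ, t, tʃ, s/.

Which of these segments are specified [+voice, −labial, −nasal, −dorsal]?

r, l, ɭ, ɾ, ɖ, ʒ, ð

Eliminate segments failing any feature: /ɳ, n, ŋ/ are [+nasal]; /χ, q, x, ʂ, c, θ, f, p, t, tʃ, s/ are [−voice]; /β, ɱ, v, ɥ, m, b/ are [+labial]; /ʁ, j, ɡ/ are [+dorsal]. The remaining /r, l, ɭ, ɾ, ɖ, ʒ, ð/ satisfy [+voice], [−labial], [−nasal], [−dorsal].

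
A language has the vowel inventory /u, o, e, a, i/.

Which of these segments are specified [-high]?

The [-high] segments here are /o, e, a/; the remaining /u, i/ are [+high].

o, e, a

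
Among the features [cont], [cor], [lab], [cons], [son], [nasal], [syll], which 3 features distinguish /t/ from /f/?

/t/ is the voiceless alveolar stop and /f/ is the voiceless labiodental fricative. Both are [+consonantal], [−sonorant], [−nasal], [−syllabic]. /t/ is [−continuant] while /f/ is [+continuant]; /t/ is [−labial] while /f/ is [+labial]; /t/ is [+coronal] while /f/ is [−coronal], so the distinguishing features are [continuant], [labial], [coronal].

[continuant], [labial], [coronal]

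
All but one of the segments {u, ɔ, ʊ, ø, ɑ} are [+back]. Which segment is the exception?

/ø/ is the mid front rounded tense vowel, which is [−back]; the rest — /ɑ, ɔ, ʊ, u/ — are [+back].

ø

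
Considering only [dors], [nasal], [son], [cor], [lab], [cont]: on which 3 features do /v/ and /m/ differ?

/v/ (voiced labiodental fricative) and /m/ (bilabial nasal) agree on [-dorsal], [-coronal], [+labial]. They differ on [sonorant] (/v/ [-], /m/ [+]), [nasal] (/v/ [-], /m/ [+]), [continuant] (/v/ [+], /m/ [-]).

[sonorant], [nasal], [continuant]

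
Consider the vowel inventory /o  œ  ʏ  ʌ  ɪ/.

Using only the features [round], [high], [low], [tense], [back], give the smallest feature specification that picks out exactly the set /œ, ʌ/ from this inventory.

[−high, −tense]

/œ, ʌ/ are all [−high], [−tense], and no other segment in the inventory matches both values. Dropping any one of them over-generates: [−tense] alone would also admit /ʏ, ɪ/; [−high] alone would also admit /o/. No other single listed feature picks out exactly this set either, so fewer than two features will not do.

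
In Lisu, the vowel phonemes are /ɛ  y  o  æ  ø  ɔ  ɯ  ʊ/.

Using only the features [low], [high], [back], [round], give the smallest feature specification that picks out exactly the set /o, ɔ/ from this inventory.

/o, ɔ/ are all [-high], [+back], and no other segment in the inventory matches both values. Dropping any one of them over-generates: [+back] alone would also admit /ɯ, ʊ/; [-high] alone would also admit /ɛ, æ, ø/. No other single listed feature picks out exactly this set either, so fewer than two features will not do.

[-high, +back]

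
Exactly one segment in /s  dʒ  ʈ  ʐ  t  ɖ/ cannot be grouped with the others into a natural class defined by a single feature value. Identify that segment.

dʒ

/ʈ, ʐ, ɖ, s, t/ are all [−distributed], but /dʒ/ (voiced postalveolar affricate) is [+distributed]. No other single segment can be removed to leave a set sharing one feature value that the removed segment lacks, so /dʒ/ is the odd one out.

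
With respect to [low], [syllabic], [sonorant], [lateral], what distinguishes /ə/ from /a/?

[low]

/ə/ (mid central vowel (schwa)) and /a/ (low unrounded vowel) agree on [+syllabic], [+sonorant], [-lateral]. They differ on [low] (/ə/ [-], /a/ [+]).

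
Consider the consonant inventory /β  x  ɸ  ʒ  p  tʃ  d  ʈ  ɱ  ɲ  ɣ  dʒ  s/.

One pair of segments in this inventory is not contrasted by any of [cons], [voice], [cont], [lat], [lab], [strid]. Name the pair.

/d/ (voiced alveolar stop) and /ɲ/ (palatal nasal) are both [+consonantal], [+voice], [−continuant], [−lateral], [−labial], [−strident], so none of the listed features separates them. (They do differ in [sonorant], [nasal] and [dorsal], which are not among the given features.) Every other pair in the inventory differs on at least one listed feature.

d, ɲ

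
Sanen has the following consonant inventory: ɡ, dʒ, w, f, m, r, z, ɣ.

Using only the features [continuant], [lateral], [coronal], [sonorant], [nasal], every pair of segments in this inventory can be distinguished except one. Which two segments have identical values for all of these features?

ɣ, f

/ɣ/ (voiced velar fricative) and /f/ (voiceless labiodental fricative) are both [+continuant], [−lateral], [−coronal], [−sonorant], [−nasal], so none of the listed features separates them. (They do differ in [voice], [labial] and [dorsal], which are not among the given features.) Every other pair in the inventory differs on at least one listed feature.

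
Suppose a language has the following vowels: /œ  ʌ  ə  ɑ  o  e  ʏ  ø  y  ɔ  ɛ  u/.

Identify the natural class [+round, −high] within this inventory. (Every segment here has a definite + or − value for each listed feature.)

Among the inventory, the [+round] segments are /œ, o, ʏ, ø, y, ɔ, u/.
Among these, [−high] leaves /œ, o, ø, ɔ/.

œ, o, ø, ɔ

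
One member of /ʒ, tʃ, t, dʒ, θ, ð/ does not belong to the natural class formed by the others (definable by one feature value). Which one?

t

The remaining segments after removing /t/ share [+distributed]; /t/ (voiceless alveolar stop) is [−distributed]. For every other candidate removal, the leftover set fails to share any single feature value that the removed segment lacks.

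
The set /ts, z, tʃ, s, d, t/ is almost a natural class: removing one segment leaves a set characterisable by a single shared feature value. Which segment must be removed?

tʃ

The remaining segments after removing /tʃ/ share [−distributed]; /tʃ/ (voiceless postalveolar affricate) is [+distributed]. For every other candidate removal, the leftover set fails to share any single feature value that the removed segment lacks.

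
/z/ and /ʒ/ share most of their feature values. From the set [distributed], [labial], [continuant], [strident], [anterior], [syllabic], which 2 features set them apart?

[anterior], [distributed]

/z/ is the voiced alveolar fricative and /ʒ/ is the voiced postalveolar fricative. Both are [−labial], [+continuant], [+strident], [−syllabic]. /z/ is [+anterior] while /ʒ/ is [−anterior]; /z/ is [−distributed] while /ʒ/ is [+distributed], so the distinguishing features are [anterior], [distributed].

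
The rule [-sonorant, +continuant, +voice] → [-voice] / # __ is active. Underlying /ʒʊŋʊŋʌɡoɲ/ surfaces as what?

The only segment in the rule's environment that also matches [-sonorant, +continuant, +voice] is /ʒ/. Applying [-voice] turns the voiced postalveolar fricative into /ʃ/ (voiceless postalveolar fricative), giving [ʃʊŋʊŋʌɡoɲ].

[ʃʊŋʊŋʌɡoɲ]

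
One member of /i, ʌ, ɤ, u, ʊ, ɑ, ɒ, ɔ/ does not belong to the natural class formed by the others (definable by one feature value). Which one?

i

/u, ɑ, ɒ, ʌ, ɔ, ɤ, ʊ/ are all [+back], but /i/ (high front unrounded tense vowel) is [−back]. No other single segment can be removed to leave a set sharing one feature value that the removed segment lacks, so /i/ is the odd one out.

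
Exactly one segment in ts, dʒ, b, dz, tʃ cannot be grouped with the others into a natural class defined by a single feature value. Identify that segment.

/ts, dz, tʃ, dʒ/ are all [+delayed release], but /b/ (voiced bilabial stop) is [-delayed release]. No other single segment can be removed to leave a set sharing one feature value that the removed segment lacks, so /b/ is the odd one out.

b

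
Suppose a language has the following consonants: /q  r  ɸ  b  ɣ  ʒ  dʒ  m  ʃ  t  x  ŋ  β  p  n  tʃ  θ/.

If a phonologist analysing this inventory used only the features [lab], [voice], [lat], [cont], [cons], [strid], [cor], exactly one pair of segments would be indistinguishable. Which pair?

m, b

Both /m/ and /b/ are [+labial], [+voice], [−lateral], [−continuant], [+consonantal], [−strident], [−coronal]. Since the list omits [sonorant] and [nasal] — which do distinguish the bilabial nasal from the voiced bilabial stop — this pair collapses; all other pairs remain distinct.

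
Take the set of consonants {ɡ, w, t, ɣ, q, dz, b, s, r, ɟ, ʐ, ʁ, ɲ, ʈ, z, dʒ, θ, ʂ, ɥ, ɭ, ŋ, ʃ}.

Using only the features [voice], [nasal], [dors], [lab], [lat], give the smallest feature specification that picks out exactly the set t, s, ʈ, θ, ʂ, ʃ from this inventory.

[−voice, −dors]

The class [−voice], [−dorsal] has exactly /t, s, ʈ, θ, ʂ, ʃ/ as its extension in this inventory. No smaller conjunction from the listed features achieves this: [−dorsal] alone would also admit /dz, b, r, ʐ, …/; [−voice] alone would also admit /q/; and checking the remaining single features turns up none with this extension.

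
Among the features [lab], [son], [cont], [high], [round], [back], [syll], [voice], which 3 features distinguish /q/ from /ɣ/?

The two segments share [−labial], [−sonorant], [−round], [+back], [−syllabic]. The only features from the list on which they differ: /q/ is [−voice] while /ɣ/ is [+voice]; /q/ is [−continuant] while /ɣ/ is [+continuant]; /q/ is [−high] while /ɣ/ is [+high].

[voice], [continuant], [high]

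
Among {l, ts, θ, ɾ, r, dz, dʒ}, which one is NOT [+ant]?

dʒ

/dʒ/ is the voiced postalveolar affricate, which is [−anterior]; the rest — /ɾ, r, ts, l, θ, dz/ — are [+anterior].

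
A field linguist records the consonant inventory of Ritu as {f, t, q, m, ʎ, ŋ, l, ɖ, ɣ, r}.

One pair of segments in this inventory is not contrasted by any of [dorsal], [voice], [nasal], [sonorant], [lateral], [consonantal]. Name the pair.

f, t

On the given features, /f/ and /t/ have an identical profile: [−dorsal], [−voice], [−nasal], [−sonorant], [−lateral], [+consonantal]. No other two segments in the inventory coincide on all 6 features. (They do differ in [continuant], [labial] and [coronal], which are not among the given features.)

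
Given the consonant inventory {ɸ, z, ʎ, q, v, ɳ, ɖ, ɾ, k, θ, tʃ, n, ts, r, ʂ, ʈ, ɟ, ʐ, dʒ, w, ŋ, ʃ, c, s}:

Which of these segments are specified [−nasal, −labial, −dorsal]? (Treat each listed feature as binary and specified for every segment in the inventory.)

z, ɖ, ɾ, θ, tʃ, ts, r, ʂ, ʈ, ʐ, dʒ, ʃ, s

Eliminate segments failing any feature: /ɸ, v, w/ are [+labial]; /ʎ, q, k, ɟ, c/ are [+dorsal]; /ɳ, n, ŋ/ are [+nasal]. The remaining /z, ɖ, ɾ, θ, tʃ, ts, r, ʂ, ʈ, ʐ, dʒ, ʃ, s/ satisfy [−nasal], [−labial], [−dorsal].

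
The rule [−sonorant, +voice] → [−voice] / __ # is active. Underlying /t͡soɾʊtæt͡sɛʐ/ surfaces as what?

Only the final segment /ʐ/ is both word-final and matches the structural description. It is a voiced retroflex fricative, so [−sonorant, +voice] holds; changing it to [−voice] with all other features held fixed yields /ʂ/ (voiceless retroflex fricative). No other segment meets both the structural description and the environment, so the output is [t͡soɾʊtæt͡sɛʂ].

[t͡soɾʊtæt͡sɛʂ]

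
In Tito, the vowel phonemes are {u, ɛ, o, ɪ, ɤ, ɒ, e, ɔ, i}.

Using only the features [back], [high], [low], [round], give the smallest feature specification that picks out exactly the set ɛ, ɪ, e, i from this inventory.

[−back]

/ɛ, ɪ, e, i/ are exactly the [−back] segments in the inventory, so a single feature suffices.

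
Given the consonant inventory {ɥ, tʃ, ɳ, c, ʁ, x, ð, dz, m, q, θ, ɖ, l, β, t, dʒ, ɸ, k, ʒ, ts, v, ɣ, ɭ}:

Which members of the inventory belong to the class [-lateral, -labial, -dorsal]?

First, the [-lateral] segments are /ɥ, tʃ, ɳ, c, ʁ, x, ð, dz, m, q, θ, ɖ, β, t, dʒ, ɸ, k, ʒ, ts, v, ɣ/.
Within that set, [-labial] gives /tʃ, ɳ, c, ʁ, x, ð, dz, q, θ, ɖ, t, dʒ, k, ʒ, ts, ɣ/.
Intersecting with [-dorsal] leaves /tʃ, ɳ, ð, dz, θ, ɖ, t, dʒ, ʒ, ts/.

tʃ, ɳ, ð, dz, θ, ɖ, t, dʒ, ʒ, ts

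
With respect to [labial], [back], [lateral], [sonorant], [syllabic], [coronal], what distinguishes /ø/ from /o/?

[back]

The two segments share [+labial], [−lateral], [+sonorant], [+syllabic], [−coronal]. The only feature from the list on which they differ: /ø/ is [−back] while /o/ is [+back].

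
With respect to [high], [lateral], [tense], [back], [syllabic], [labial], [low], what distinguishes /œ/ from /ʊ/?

[high], [back]

/œ/ is the mid front rounded lax vowel and /ʊ/ is the high back rounded lax vowel. Both are [-lateral], [-tense], [+syllabic], [+labial], [-low]. /œ/ is [-high] while /ʊ/ is [+high]; /œ/ is [-back] while /ʊ/ is [+back], so the distinguishing features are [high], [back].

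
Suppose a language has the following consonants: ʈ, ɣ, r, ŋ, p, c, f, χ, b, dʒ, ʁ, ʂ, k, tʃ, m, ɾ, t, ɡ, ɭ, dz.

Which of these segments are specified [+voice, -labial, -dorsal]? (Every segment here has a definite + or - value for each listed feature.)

r, dʒ, ɾ, ɭ, dz

The [+voice] segments are /ɣ, r, ŋ, b, dʒ, ʁ, m, ɾ, ɡ, ɭ, dz/.
Of those, [-labial] gives /ɣ, r, ŋ, dʒ, ʁ, ɾ, ɡ, ɭ, dz/.
Intersecting with [-dorsal] leaves /r, dʒ, ɾ, ɭ, dz/.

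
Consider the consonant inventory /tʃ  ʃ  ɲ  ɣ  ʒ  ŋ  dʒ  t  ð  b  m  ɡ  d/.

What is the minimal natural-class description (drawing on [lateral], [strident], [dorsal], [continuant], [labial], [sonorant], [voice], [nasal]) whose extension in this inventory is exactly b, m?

/b, m/ are exactly the [+labial] segments in the inventory, so a single feature suffices.

[+labial]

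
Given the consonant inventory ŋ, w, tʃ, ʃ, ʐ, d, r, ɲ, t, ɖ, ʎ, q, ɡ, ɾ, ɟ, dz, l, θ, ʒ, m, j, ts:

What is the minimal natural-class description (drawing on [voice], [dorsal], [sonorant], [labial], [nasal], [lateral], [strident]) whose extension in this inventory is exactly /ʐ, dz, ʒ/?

/ʐ, dz, ʒ/ are all [+voice], [+strident], and no other segment in the inventory matches both values. Dropping any one of them over-generates: [+strident] alone would also admit /tʃ, ʃ, ts/; [+voice] alone would also admit /ŋ, w, d, r, …/. No other single listed feature picks out exactly this set either, so fewer than two features will not do.

[+voice, +strident]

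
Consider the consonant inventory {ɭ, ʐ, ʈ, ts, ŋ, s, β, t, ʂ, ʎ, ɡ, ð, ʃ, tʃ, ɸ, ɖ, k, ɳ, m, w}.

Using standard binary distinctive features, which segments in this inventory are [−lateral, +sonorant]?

Eliminate segments failing any feature: /ɭ, ʎ/ are [+lateral]; /ʐ, ʈ, ts, s, β, t, ʂ, ɡ, ð, ʃ, tʃ, ɸ, ɖ, k/ are [−sonorant]. The remaining /ŋ, ɳ, m, w/ satisfy [−lateral], [+sonorant].

ŋ, ɳ, m, w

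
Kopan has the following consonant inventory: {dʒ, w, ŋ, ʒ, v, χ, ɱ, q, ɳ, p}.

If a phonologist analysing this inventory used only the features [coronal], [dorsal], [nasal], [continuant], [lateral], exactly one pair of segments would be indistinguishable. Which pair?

w, χ

Both /w/ and /χ/ are [-coronal], [+dorsal], [-nasal], [+continuant], [-lateral]. Since the list omits [sonorant], [voice], [labial], [round] and [high] — which do distinguish the labial-velar glide from the voiceless uvular fricative — this pair collapses; all other pairs remain distinct.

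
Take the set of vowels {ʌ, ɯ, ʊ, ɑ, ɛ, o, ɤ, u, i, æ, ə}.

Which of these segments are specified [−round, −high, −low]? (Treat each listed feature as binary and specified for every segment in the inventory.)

ʌ, ɛ, ɤ, ə

Checking each segment against [−round], [−high], [−low]: /ʌ/ (mid back unrounded lax vowel), /ɛ/ (mid front unrounded lax vowel), /ɤ/ (mid back unrounded tense vowel), /ə/ (mid central vowel (schwa)) satisfy every feature; every other segment in the inventory fails at least one.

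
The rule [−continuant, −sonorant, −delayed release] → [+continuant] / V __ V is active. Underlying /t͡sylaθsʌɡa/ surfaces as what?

/ɡ/ satisfies [−continuant, −sonorant, −delayed release] and sits in V __ V. The [+continuant] counterpart of the voiced velar stop is /ɣ/. Other segments in /t͡sylaθsʌɡa/ either fail the structural description or are not in the environment, so the surface form is [t͡sylaθsʌɣa].

[t͡sylaθsʌɣa]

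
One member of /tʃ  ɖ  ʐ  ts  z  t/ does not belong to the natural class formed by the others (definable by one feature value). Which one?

tʃ

The remaining segments after removing /tʃ/ share [−distributed]; /tʃ/ (voiceless postalveolar affricate) is [+distributed]. For every other candidate removal, the leftover set fails to share any single feature value that the removed segment lacks.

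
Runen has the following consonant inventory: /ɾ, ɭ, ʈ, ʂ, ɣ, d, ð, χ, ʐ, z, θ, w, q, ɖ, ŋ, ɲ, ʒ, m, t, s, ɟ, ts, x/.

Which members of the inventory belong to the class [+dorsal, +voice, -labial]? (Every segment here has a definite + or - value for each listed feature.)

Eliminate segments failing any feature: /ɾ, ɭ, ʈ, ʂ, d, ð, ʐ, z, θ, ɖ, ʒ, m, t, s, ts/ are [-dorsal]; /χ, q, x/ are [-voice]; /w/ is [+labial]. The remaining /ɣ, ŋ, ɲ, ɟ/ satisfy [+dorsal], [+voice], [-labial].

ɣ, ŋ, ɲ, ɟ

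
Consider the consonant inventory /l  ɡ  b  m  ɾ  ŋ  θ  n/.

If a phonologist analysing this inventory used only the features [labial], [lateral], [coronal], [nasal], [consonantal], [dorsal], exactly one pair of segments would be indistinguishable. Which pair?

Both /ɾ/ and /θ/ are [−labial], [−lateral], [+coronal], [−nasal], [+consonantal], [−dorsal]. Since the list omits [sonorant] and [voice] — which do distinguish the alveolar tap from the voiceless dental fricative — this pair collapses; all other pairs remain distinct.

ɾ, θ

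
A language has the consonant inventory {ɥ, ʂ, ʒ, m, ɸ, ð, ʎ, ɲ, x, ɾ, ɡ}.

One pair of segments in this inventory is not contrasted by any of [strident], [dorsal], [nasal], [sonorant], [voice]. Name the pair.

/ʎ/ (palatal lateral approximant) and /ɥ/ (labial-palatal glide) are both [−strident], [+dorsal], [−nasal], [+sonorant], [+voice], so none of the listed features separates them. (They do differ in [lateral], [labial] and [round], which are not among the given features.) Every other pair in the inventory differs on at least one listed feature.

ʎ, ɥ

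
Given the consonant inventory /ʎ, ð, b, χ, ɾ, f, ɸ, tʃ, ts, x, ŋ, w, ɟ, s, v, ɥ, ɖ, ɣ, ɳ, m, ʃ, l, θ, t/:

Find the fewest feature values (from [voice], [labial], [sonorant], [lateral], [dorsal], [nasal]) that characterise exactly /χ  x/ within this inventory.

[−voice, +dorsal]

/χ, x/ are all [−voice], [+dorsal], and no other segment in the inventory matches both values. Dropping any one of them over-generates: [+dorsal] alone would also admit /ʎ, ŋ, w, ɟ, …/; [−voice] alone would also admit /f, ɸ, tʃ, ts, …/. No other single listed feature picks out exactly this set either, so fewer than two features will not do.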